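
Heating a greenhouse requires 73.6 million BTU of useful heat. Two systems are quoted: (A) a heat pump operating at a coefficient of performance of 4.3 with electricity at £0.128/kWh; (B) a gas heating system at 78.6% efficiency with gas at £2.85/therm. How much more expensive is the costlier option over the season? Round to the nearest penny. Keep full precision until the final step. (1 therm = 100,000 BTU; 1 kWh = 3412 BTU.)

£2026.59

Heat load = 73.6 × 10⁶ BTU = 73,600,000 BTU
Gas: input = 73,600,000 / 0.786 = 93,638,677 BTU = 936.4 therm → 936.4 × £2.85 = £2,668.70
Heat pump: 73,600,000 BTU / 3412 = 21,570 kWh heat; / 4.3 = 5,016 kWh in → × £0.128 = £642.11
Difference = |£2,668.70 − £642.11| = £2,026.59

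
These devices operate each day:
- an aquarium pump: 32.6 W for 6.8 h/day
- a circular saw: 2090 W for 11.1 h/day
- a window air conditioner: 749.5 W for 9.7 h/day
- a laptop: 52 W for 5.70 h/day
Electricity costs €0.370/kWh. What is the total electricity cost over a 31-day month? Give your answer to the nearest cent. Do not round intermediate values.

€355.42

aquarium pump: 32.6 W × 6.8 h × 31 d = 6,872 Wh = 6.872 kWh
circular saw: 2090 W × 11.1 h × 31 d = 719,169 Wh = 719.2 kWh
window air conditioner: 749.5 W × 9.7 h × 31 d = 225,375 Wh = 225.4 kWh
laptop: 52 W × 5.70 h × 31 d = 9,188 Wh = 9.188 kWh
Total energy = 6.872 + 719.2 + 225.4 + 9.188 = 960.6 kWh
Cost = 960.6 kWh × €0.370 = €355.42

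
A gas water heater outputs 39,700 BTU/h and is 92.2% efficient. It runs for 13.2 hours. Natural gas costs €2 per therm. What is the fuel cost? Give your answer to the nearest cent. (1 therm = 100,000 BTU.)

Heat delivered = 39,700 BTU/h × 13.2 h = 524,040 BTU
Gas input = 524,040 / 0.922 = 568,373 BTU
= 568,373 / 100,000 = 5.684 therm
Cost = 5.684 × €2/therm = €11.37

€11.37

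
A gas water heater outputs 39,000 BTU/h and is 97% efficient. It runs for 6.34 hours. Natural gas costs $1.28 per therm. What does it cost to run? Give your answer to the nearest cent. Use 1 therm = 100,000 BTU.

$3.26

Heat delivered = 39,000 BTU/h × 6.34 h = 247,260 BTU
Gas input = 247,260 / 0.97 = 254,907 BTU
= 254,907 / 100,000 = 2.549 therm
Cost = 2.549 × $1.28/therm = $3.26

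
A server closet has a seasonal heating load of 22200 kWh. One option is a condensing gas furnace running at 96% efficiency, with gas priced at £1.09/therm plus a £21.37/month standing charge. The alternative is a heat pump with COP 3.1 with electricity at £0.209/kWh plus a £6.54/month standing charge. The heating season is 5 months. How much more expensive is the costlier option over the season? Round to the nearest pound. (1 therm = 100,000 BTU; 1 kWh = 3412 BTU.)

Heat load = 22200 kWh × 3412 = 75,746,400 BTU
Gas: input = 75,746,400 / 0.96 = 78,902,500 BTU = 789 therm → 789 × £1.09 = £860.04; + 5 × £21.37 standing = £966.89
Heat pump: 75,746,400 BTU / 3412 = 22,200 kWh heat; / 3.1 = 7,161 kWh in → × £0.209 = £1,496.71; + 5 × £6.54 standing = £1,529.41
Difference = |£966.89 − £1,529.41| = £562.52 ≈ £563

£563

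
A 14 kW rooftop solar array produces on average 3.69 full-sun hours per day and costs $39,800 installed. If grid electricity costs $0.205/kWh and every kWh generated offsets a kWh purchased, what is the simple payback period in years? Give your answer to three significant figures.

Daily generation = 14 kW × 3.69 h = 51.66 kWh
Annual generation = 51.66 × 365 = 18856 kWh
Annual savings = 18856 × $0.205 = $3,865.46
Payback = $39,800 / $3,865.46 = 10.3 years

10.3 years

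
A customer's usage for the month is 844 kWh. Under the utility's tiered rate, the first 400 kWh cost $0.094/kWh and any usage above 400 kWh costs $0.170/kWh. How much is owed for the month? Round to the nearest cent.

$113.08

First 400 kWh × $0.094 = $37.60
Remaining 444 kWh × $0.170 = $75.48
Total = $113.08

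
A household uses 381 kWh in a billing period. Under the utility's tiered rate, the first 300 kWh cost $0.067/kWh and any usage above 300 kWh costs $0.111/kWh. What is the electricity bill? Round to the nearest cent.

First 300 kWh × $0.067 = $20.10
Remaining 81 kWh × $0.111 = $8.99
Total = $29.09

$29.09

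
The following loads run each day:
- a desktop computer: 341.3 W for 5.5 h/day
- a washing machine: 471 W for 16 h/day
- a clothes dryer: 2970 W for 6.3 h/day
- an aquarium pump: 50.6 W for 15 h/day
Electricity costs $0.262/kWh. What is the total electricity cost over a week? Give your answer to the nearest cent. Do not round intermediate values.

desktop computer: 341.3 W × 5.5 h × 7 d = 13,140 Wh = 13.14 kWh
washing machine: 471 W × 16 h × 7 d = 52,752 Wh = 52.75 kWh
clothes dryer: 2970 W × 6.3 h × 7 d = 130,977 Wh = 131 kWh
aquarium pump: 50.6 W × 15 h × 7 d = 5,313 Wh = 5.313 kWh
Total energy = 13.14 + 52.75 + 131 + 5.313 = 202.2 kWh
Cost = 202.2 kWh × $0.262 = $52.97

$52.97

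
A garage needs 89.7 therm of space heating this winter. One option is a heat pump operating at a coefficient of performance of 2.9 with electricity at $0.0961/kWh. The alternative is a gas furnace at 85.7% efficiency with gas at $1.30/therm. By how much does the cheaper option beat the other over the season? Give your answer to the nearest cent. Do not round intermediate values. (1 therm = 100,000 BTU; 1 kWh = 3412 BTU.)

Heat load = 89.7 therm × 100,000 = 8,970,000 BTU
Gas: input = 8,970,000 / 0.857 = 10,466,744 BTU = 104.7 therm → 104.7 × $1.30 = $136.07
Heat pump: 8,970,000 BTU / 3412 = 2,629 kWh heat; / 2.9 = 906.5 kWh in → × $0.0961 = $87.12
Difference = |$136.07 − $87.12| = $48.95

$48.95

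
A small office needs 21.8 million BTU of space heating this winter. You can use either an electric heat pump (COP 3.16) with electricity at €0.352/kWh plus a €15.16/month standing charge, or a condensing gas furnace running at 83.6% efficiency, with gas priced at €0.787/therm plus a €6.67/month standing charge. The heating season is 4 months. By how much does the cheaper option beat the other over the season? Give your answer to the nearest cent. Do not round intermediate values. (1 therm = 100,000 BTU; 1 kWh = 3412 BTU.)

Heat load = 21.8 × 10⁶ BTU = 21,800,000 BTU
Gas: input = 21,800,000 / 0.836 = 26,076,555 BTU = 260.8 therm → 260.8 × €0.787 = €205.22; + 4 × €6.67 standing = €231.90
Heat pump: 21,800,000 BTU / 3412 = 6,389 kWh heat; / 3.16 = 2,022 kWh in → × €0.352 = €711.71; + 4 × €15.16 standing = €772.35
Difference = |€231.90 − €772.35| = €540.45

€540.45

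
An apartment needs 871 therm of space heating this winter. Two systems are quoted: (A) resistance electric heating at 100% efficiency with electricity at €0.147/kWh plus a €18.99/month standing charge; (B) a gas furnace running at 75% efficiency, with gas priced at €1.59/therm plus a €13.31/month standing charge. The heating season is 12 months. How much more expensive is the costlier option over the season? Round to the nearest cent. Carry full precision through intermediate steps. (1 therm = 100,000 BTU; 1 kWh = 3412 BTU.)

Heat load = 871 therm × 100,000 = 87,100,000 BTU
Gas: input = 87,100,000 / 0.75 = 116,133,333 BTU = 1,161 therm → 1,161 × €1.59 = €1,846.52; + 12 × €13.31 standing = €2,006.24
Electric: 87,100,000 BTU / 3412 = 25,530 kWh → × €0.147 = €3,752.55; + 12 × €18.99 standing = €3,980.43
Difference = |€2,006.24 − €3,980.43| = €1,974.19

€1974.19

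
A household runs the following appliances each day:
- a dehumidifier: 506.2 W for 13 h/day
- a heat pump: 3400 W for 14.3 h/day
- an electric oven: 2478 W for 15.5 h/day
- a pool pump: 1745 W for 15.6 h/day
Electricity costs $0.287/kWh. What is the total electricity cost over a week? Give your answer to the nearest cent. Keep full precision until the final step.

$242.75

dehumidifier: 506.2 W × 13 h × 7 d = 46,064 Wh = 46.06 kWh
heat pump: 3400 W × 14.3 h × 7 d = 340,340 Wh = 340.3 kWh
electric oven: 2478 W × 15.5 h × 7 d = 268,863 Wh = 268.9 kWh
pool pump: 1745 W × 15.6 h × 7 d = 190,554 Wh = 190.6 kWh
Total energy = 46.06 + 340.3 + 268.9 + 190.6 = 845.8 kWh
Cost = 845.8 kWh × $0.287 = $242.75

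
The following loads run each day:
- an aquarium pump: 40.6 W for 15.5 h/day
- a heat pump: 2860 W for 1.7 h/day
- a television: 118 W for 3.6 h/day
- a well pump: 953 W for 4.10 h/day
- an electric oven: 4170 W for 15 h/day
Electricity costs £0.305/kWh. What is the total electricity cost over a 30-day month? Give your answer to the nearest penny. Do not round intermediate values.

£662.22

aquarium pump: 40.6 W × 15.5 h × 30 d = 18,879 Wh = 18.88 kWh
heat pump: 2860 W × 1.7 h × 30 d = 145,860 Wh = 145.9 kWh
television: 118 W × 3.6 h × 30 d = 12,744 Wh = 12.74 kWh
well pump: 953 W × 4.10 h × 30 d = 117,219 Wh = 117.2 kWh
electric oven: 4170 W × 15 h × 30 d = 1,876,500 Wh = 1,876 kWh
Total energy = 18.88 + 145.9 + 12.74 + 117.2 + 1,876 = 2,171 kWh
Cost = 2,171 kWh × £0.305 = £662.22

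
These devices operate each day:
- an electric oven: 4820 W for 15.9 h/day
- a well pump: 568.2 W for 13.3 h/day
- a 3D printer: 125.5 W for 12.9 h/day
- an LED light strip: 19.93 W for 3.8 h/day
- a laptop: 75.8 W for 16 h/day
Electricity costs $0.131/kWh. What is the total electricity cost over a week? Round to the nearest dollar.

electric oven: 4820 W × 15.9 h × 7 d = 536,466 Wh = 536.5 kWh
well pump: 568.2 W × 13.3 h × 7 d = 52,899 Wh = 52.9 kWh
3D printer: 125.5 W × 12.9 h × 7 d = 11,333 Wh = 11.33 kWh
LED light strip: 19.93 W × 3.8 h × 7 d = 530 Wh = 0.5301 kWh
laptop: 75.8 W × 16 h × 7 d = 8,490 Wh = 8.49 kWh
Total energy = 536.5 + 52.9 + 11.33 + 0.5301 + 8.49 = 609.7 kWh
Cost = 609.7 kWh × $0.131 = $79.87 ≈ $80

$80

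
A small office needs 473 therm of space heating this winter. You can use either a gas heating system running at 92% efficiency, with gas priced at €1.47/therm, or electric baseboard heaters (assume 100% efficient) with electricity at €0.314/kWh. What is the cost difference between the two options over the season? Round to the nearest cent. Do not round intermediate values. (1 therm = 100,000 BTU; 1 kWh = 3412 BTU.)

Heat load = 473 therm × 100,000 = 47,300,000 BTU
Gas: input = 47,300,000 / 0.92 = 51,413,043 BTU = 514.1 therm → 514.1 × €1.47 = €755.77
Electric: 47,300,000 BTU / 3412 = 13,860 kWh → × €0.314 = €4,352.93
Difference = |€755.77 − €4,352.93| = €3,597.16

€3597.16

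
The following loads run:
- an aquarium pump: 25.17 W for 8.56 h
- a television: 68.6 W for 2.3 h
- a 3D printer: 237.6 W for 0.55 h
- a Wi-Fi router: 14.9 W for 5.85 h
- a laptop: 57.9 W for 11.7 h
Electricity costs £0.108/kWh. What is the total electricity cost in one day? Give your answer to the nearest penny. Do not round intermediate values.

aquarium pump: 25.17 W × 8.56 h = 215 Wh = 0.2155 kWh
television: 68.6 W × 2.3 h = 158 Wh = 0.1578 kWh
3D printer: 237.6 W × 0.55 h = 131 Wh = 0.1307 kWh
Wi-Fi router: 14.9 W × 5.85 h = 87 Wh = 0.08716 kWh
laptop: 57.9 W × 11.7 h = 677 Wh = 0.6774 kWh
Total energy = 0.2155 + 0.1578 + 0.1307 + 0.08716 + 0.6774 = 1.269 kWh
Cost = 1.269 kWh × £0.108 = £0.14

£0.14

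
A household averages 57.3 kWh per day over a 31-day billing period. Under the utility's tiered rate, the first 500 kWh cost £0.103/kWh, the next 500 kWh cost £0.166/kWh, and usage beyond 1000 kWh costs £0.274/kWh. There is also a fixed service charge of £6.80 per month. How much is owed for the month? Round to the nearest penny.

£354.01

Usage = 57.3 kWh/day × 31 days = 1776.3 kWh
First 500 kWh × £0.103 = £51.50
Next 500 kWh × £0.166 = £83.00
Remaining 776.3 kWh × £0.274 = £212.71
Energy charge = £347.21; + service £6.80 = £354.01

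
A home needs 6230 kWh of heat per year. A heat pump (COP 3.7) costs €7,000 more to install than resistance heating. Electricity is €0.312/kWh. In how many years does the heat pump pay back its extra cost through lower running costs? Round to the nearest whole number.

Resistance: 6230 kWh × €0.312 = €1,943.76/yr
Heat pump: 6230 / 3.7 = 1684 kWh in → × €0.312 = €525.34/yr
Annual savings = €1,418.42
Payback = €7,000 / €1,418.42 = 4.94 years

5 years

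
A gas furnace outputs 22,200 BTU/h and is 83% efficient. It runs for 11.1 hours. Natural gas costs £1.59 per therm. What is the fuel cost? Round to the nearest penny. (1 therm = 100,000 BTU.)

£4.72

Heat delivered = 22,200 BTU/h × 11.1 h = 246,420 BTU
Gas input = 246,420 / 0.830 = 296,892 BTU
= 296,892 / 100,000 = 2.969 therm
Cost = 2.969 × £1.59/therm = £4.72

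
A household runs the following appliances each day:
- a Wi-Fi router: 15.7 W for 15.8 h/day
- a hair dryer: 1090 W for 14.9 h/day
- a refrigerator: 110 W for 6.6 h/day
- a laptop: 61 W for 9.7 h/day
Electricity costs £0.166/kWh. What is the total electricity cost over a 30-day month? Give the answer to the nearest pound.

Wi-Fi router: 15.7 W × 15.8 h × 30 d = 7,442 Wh = 7.442 kWh
hair dryer: 1090 W × 14.9 h × 30 d = 487,230 Wh = 487.2 kWh
refrigerator: 110 W × 6.6 h × 30 d = 21,780 Wh = 21.78 kWh
laptop: 61 W × 9.7 h × 30 d = 17,751 Wh = 17.75 kWh
Total energy = 7.442 + 487.2 + 21.78 + 17.75 = 534.2 kWh
Cost = 534.2 kWh × £0.166 = £88.68 ≈ £89

£89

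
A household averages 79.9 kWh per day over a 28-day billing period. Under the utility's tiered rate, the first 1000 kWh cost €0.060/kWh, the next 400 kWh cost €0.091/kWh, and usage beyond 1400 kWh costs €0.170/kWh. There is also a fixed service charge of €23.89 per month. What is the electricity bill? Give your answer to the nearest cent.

€262.61

Usage = 79.9 kWh/day × 28 days = 2237.2 kWh
First 1000 kWh × €0.060 = €60.00
Next 400 kWh × €0.091 = €36.40
Remaining 837.2 kWh × €0.170 = €142.32
Energy charge = €238.72; + service €23.89 = €262.61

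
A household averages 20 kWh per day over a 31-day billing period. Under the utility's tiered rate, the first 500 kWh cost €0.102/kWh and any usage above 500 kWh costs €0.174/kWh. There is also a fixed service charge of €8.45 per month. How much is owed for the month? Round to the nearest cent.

€80.33

Usage = 20 kWh/day × 31 days = 620 kWh
First 500 kWh × €0.102 = €51.00
Remaining 120 kWh × €0.174 = €20.88
Energy charge = €71.88; + service €8.45 = €80.33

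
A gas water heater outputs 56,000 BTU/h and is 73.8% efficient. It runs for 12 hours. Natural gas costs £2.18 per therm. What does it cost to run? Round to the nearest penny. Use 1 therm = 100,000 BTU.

£19.85

Heat delivered = 56,000 BTU/h × 12 h = 672,000 BTU
Gas input = 672,000 / 0.738 = 910,569 BTU
= 910,569 / 100,000 = 9.106 therm
Cost = 9.106 × £2.18/therm = £19.85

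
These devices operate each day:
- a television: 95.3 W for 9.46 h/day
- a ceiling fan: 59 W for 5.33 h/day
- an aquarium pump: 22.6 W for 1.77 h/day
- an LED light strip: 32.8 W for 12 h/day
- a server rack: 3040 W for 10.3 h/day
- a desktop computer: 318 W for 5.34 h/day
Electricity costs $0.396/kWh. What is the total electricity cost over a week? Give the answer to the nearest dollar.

$96

television: 95.3 W × 9.46 h × 7 d = 6,311 Wh = 6.311 kWh
ceiling fan: 59 W × 5.33 h × 7 d = 2,201 Wh = 2.201 kWh
aquarium pump: 22.6 W × 1.77 h × 7 d = 280 Wh = 0.28 kWh
LED light strip: 32.8 W × 12 h × 7 d = 2,755 Wh = 2.755 kWh
server rack: 3040 W × 10.3 h × 7 d = 219,184 Wh = 219.2 kWh
desktop computer: 318 W × 5.34 h × 7 d = 11,887 Wh = 11.89 kWh
Total energy = 6.311 + 2.201 + 0.28 + 2.755 + 219.2 + 11.89 = 242.6 kWh
Cost = 242.6 kWh × $0.396 = $96.08 ≈ $96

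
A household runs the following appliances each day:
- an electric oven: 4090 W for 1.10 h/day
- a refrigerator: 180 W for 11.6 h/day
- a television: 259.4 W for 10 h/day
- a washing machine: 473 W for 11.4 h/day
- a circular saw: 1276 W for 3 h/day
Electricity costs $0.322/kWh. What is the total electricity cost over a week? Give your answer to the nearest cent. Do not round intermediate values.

electric oven: 4090 W × 1.10 h × 7 d = 31,493 Wh = 31.49 kWh
refrigerator: 180 W × 11.6 h × 7 d = 14,616 Wh = 14.62 kWh
television: 259.4 W × 10 h × 7 d = 18,158 Wh = 18.16 kWh
washing machine: 473 W × 11.4 h × 7 d = 37,745 Wh = 37.75 kWh
circular saw: 1276 W × 3 h × 7 d = 26,796 Wh = 26.8 kWh
Total energy = 31.49 + 14.62 + 18.16 + 37.75 + 26.8 = 128.8 kWh
Cost = 128.8 kWh × $0.322 = $41.48

$41.48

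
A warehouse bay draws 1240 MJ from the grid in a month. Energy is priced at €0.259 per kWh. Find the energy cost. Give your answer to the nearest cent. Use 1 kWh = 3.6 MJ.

€89.21

1240 MJ × (0.27778 kWh/MJ) = 344.4 kWh
Cost = 344.4 kWh × €0.259/kWh = €89.21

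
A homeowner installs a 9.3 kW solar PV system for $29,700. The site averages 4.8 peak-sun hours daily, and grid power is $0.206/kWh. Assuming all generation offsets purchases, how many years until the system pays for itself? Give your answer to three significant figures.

8.85 years

Daily generation = 9.3 kW × 4.8 h = 44.64 kWh
Annual generation = 44.64 × 365 = 16294 kWh
Annual savings = 16294 × $0.206 = $3,356.48
Payback = $29,700 / $3,356.48 = 8.85 years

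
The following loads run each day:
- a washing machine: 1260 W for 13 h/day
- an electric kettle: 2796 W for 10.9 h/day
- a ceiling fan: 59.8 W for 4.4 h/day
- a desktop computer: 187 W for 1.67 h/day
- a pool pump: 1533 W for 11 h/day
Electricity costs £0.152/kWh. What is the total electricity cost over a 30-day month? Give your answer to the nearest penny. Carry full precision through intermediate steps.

£293.18

washing machine: 1260 W × 13 h × 30 d = 491,400 Wh = 491.4 kWh
electric kettle: 2796 W × 10.9 h × 30 d = 914,292 Wh = 914.3 kWh
ceiling fan: 59.8 W × 4.4 h × 30 d = 7,894 Wh = 7.894 kWh
desktop computer: 187 W × 1.67 h × 30 d = 9,369 Wh = 9.369 kWh
pool pump: 1533 W × 11 h × 30 d = 505,890 Wh = 505.9 kWh
Total energy = 491.4 + 914.3 + 7.894 + 9.369 + 505.9 = 1,929 kWh
Cost = 1,929 kWh × £0.152 = £293.18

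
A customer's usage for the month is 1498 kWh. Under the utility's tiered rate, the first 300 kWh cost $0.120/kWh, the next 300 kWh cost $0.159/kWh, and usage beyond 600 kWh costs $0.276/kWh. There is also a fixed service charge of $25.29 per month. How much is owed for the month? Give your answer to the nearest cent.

First 300 kWh × $0.120 = $36.00
Next 300 kWh × $0.159 = $47.70
Remaining 898 kWh × $0.276 = $247.85
Energy charge = $331.55; + service $25.29 = $356.84

$356.84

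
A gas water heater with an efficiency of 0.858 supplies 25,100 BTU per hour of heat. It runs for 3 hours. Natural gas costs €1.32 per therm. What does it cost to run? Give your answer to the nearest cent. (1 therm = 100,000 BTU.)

Heat delivered = 25,100 BTU/h × 3 h = 75,300 BTU
Gas input = 75,300 / 0.858 = 87,762 BTU
= 87,762 / 100,000 = 0.8776 therm
Cost = 0.8776 × €1.32/therm = €1.16

€1.16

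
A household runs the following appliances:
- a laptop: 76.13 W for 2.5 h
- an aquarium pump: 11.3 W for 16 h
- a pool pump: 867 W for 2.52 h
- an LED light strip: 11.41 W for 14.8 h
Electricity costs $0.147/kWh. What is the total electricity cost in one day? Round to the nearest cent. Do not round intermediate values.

laptop: 76.13 W × 2.5 h = 190 Wh = 0.1903 kWh
aquarium pump: 11.3 W × 16 h = 181 Wh = 0.1808 kWh
pool pump: 867 W × 2.52 h = 2,185 Wh = 2.185 kWh
LED light strip: 11.41 W × 14.8 h = 169 Wh = 0.1689 kWh
Total energy = 0.1903 + 0.1808 + 2.185 + 0.1689 = 2.725 kWh
Cost = 2.725 kWh × $0.147 = $0.40

$0.40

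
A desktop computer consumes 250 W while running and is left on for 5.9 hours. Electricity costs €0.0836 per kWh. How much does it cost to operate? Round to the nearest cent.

Energy = 250 W × 5.9 h = 1,475 Wh = 1.475 kWh
Cost = 1.475 kWh × €0.0836/kWh = €0.12

€0.12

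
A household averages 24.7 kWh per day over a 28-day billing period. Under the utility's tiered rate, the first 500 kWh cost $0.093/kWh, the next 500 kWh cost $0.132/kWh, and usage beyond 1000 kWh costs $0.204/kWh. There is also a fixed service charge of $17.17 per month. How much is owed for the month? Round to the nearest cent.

Usage = 24.7 kWh/day × 28 days = 691.6 kWh
First 500 kWh × $0.093 = $46.50
Next 191.6 kWh × $0.132 = $25.29
Remaining tier: 0 kWh (not reached)
Energy charge = $71.79; + service $17.17 = $88.96

$88.96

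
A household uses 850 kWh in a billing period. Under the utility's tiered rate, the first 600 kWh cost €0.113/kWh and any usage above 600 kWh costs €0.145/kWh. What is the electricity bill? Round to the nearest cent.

€104.05

First 600 kWh × €0.113 = €67.80
Remaining 250 kWh × €0.145 = €36.25
Total = €104.05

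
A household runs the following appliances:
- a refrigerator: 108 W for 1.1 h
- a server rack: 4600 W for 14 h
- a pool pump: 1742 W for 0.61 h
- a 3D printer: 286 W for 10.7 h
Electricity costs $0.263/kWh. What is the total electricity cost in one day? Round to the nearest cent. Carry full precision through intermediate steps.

$18.05

refrigerator: 108 W × 1.1 h = 119 Wh = 0.1188 kWh
server rack: 4600 W × 14 h = 64,400 Wh = 64.4 kWh
pool pump: 1742 W × 0.61 h = 1,063 Wh = 1.063 kWh
3D printer: 286 W × 10.7 h = 3,060 Wh = 3.06 kWh
Total energy = 0.1188 + 64.4 + 1.063 + 3.06 = 68.64 kWh
Cost = 68.64 kWh × $0.263 = $18.05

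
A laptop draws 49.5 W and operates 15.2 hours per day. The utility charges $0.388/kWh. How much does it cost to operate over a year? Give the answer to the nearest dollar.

$107

Energy = 49.5 W × 15.2 h/day × 365 days = 274,626 Wh = 274.6 kWh
Cost = 274.6 kWh × $0.388/kWh = $106.55 ≈ $107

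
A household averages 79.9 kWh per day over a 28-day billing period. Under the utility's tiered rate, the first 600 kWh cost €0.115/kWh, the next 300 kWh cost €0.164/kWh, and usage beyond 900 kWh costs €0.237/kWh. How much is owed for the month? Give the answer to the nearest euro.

€435

Usage = 79.9 kWh/day × 28 days = 2237.2 kWh
First 600 kWh × €0.115 = €69.00
Next 300 kWh × €0.164 = €49.20
Remaining 1337.2 kWh × €0.237 = €316.92
Total = €435.12 ≈ €435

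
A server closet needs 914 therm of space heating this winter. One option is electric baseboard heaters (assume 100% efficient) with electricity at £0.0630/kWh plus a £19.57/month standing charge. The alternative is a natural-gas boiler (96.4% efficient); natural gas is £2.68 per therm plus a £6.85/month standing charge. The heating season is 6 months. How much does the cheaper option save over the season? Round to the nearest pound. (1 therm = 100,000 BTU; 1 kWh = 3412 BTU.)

£777

Heat load = 914 therm × 100,000 = 91,400,000 BTU
Gas: input = 91,400,000 / 0.964 = 94,813,278 BTU = 948.1 therm → 948.1 × £2.68 = £2,541.00; + 6 × £6.85 standing = £2,582.10
Electric: 91,400,000 BTU / 3412 = 26,790 kWh → × £0.0630 = £1,687.63; + 6 × £19.57 standing = £1,805.05
Difference = |£2,582.10 − £1,805.05| = £777.04 ≈ £777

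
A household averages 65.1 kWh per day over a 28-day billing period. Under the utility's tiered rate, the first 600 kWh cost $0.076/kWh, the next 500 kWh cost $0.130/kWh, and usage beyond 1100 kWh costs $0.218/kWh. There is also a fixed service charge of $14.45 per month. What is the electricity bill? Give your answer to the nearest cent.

Usage = 65.1 kWh/day × 28 days = 1822.8 kWh
First 600 kWh × $0.076 = $45.60
Next 500 kWh × $0.130 = $65.00
Remaining 722.8 kWh × $0.218 = $157.57
Energy charge = $268.17; + service $14.45 = $282.62

$282.62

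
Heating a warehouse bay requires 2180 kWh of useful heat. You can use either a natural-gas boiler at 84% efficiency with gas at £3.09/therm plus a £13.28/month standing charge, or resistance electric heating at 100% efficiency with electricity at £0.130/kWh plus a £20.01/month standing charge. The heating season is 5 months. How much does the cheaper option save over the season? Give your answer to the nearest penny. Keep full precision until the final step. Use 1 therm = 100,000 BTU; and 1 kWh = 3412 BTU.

£43.43

Heat load = 2180 kWh × 3412 = 7,438,160 BTU
Gas: input = 7,438,160 / 0.84 = 8,854,952 BTU = 88.55 therm → 88.55 × £3.09 = £273.62; + 5 × £13.28 standing = £340.02
Electric: 7,438,160 BTU / 3412 = 2,180 kWh → × £0.130 = £283.40; + 5 × £20.01 standing = £383.45
Difference = |£340.02 − £383.45| = £43.43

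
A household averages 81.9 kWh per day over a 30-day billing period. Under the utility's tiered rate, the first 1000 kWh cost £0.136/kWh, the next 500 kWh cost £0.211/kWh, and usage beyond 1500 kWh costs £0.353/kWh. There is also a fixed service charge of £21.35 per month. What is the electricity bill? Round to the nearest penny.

Usage = 81.9 kWh/day × 30 days = 2457 kWh
First 1000 kWh × £0.136 = £136.00
Next 500 kWh × £0.211 = £105.50
Remaining 957 kWh × £0.353 = £337.82
Energy charge = £579.32; + service £21.35 = £600.67

£600.67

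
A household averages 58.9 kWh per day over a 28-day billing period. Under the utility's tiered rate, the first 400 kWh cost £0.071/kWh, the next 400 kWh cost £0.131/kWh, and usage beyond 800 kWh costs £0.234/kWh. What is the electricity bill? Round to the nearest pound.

£280

Usage = 58.9 kWh/day × 28 days = 1649.2 kWh
First 400 kWh × £0.071 = £28.40
Next 400 kWh × £0.131 = £52.40
Remaining 849.2 kWh × £0.234 = £198.71
Total = £279.51 ≈ £280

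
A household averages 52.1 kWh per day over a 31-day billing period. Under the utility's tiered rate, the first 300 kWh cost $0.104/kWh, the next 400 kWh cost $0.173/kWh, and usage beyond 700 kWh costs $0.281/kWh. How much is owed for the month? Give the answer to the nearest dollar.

$358

Usage = 52.1 kWh/day × 31 days = 1615.1 kWh
First 300 kWh × $0.104 = $31.20
Next 400 kWh × $0.173 = $69.20
Remaining 915.1 kWh × $0.281 = $257.14
Total = $357.54 ≈ $358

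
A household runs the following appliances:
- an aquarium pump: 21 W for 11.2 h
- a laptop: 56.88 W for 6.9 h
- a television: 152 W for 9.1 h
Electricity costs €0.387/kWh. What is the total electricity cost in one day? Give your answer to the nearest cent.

aquarium pump: 21 W × 11.2 h = 235 Wh = 0.2352 kWh
laptop: 56.88 W × 6.9 h = 392 Wh = 0.3925 kWh
television: 152 W × 9.1 h = 1,383 Wh = 1.383 kWh
Total energy = 0.2352 + 0.3925 + 1.383 = 2.011 kWh
Cost = 2.011 kWh × €0.387 = €0.78

€0.78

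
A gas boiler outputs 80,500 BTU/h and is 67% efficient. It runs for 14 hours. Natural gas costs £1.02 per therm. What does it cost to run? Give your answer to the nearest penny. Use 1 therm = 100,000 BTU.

£17.16

Heat delivered = 80,500 BTU/h × 14 h = 1,127,000 BTU
Gas input = 1,127,000 / 0.670 = 1,682,090 BTU
= 1,682,090 / 100,000 = 16.82 therm
Cost = 16.82 × £1.02/therm = £17.16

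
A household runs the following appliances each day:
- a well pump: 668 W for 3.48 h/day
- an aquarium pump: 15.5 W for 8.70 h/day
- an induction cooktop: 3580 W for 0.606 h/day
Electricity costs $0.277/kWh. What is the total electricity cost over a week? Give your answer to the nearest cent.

well pump: 668 W × 3.48 h × 7 d = 16,272 Wh = 16.27 kWh
aquarium pump: 15.5 W × 8.70 h × 7 d = 944 Wh = 0.9439 kWh
induction cooktop: 3580 W × 0.606 h × 7 d = 15,186 Wh = 15.19 kWh
Total energy = 16.27 + 0.9439 + 15.19 = 32.4 kWh
Cost = 32.4 kWh × $0.277 = $8.98

$8.98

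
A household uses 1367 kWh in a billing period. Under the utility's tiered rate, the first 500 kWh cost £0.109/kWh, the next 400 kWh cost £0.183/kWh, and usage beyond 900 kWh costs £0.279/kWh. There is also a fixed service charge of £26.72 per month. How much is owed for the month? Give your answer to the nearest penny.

£284.71

First 500 kWh × £0.109 = £54.50
Next 400 kWh × £0.183 = £73.20
Remaining 467 kWh × £0.279 = £130.29
Energy charge = £257.99; + service £26.72 = £284.71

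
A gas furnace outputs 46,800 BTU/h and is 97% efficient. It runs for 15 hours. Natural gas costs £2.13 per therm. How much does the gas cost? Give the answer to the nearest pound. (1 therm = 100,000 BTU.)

Heat delivered = 46,800 BTU/h × 15 h = 702,000 BTU
Gas input = 702,000 / 0.970 = 723,711 BTU
= 723,711 / 100,000 = 7.237 therm
Cost = 7.237 × £2.13/therm = £15.42 ≈ £15

£15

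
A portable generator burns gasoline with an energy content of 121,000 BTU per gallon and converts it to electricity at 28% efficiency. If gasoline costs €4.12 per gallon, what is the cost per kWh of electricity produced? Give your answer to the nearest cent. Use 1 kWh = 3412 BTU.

€0.41

Electrical output per gallon = 121,000 BTU × 0.28 / 3412 BTU/kWh = 9.93 kWh
Cost per kWh = €4.12 / 9.93 kWh = €0.415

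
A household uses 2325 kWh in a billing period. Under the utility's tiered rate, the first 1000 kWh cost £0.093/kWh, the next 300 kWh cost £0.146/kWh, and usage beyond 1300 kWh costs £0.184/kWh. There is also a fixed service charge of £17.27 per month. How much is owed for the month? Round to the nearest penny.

£342.67

First 1000 kWh × £0.093 = £93.00
Next 300 kWh × £0.146 = £43.80
Remaining 1025 kWh × £0.184 = £188.60
Energy charge = £325.40; + service £17.27 = £342.67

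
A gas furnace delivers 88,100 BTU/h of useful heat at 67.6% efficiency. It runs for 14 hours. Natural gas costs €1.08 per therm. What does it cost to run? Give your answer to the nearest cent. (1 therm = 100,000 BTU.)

€19.71

Heat delivered = 88,100 BTU/h × 14 h = 1,233,400 BTU
Gas input = 1,233,400 / 0.676 = 1,824,556 BTU
= 1,824,556 / 100,000 = 18.25 therm
Cost = 18.25 × €1.08/therm = €19.71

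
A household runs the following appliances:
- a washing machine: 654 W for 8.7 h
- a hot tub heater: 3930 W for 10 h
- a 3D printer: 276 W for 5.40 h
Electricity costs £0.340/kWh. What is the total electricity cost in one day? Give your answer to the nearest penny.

£15.80

washing machine: 654 W × 8.7 h = 5,690 Wh = 5.69 kWh
hot tub heater: 3930 W × 10 h = 39,300 Wh = 39.3 kWh
3D printer: 276 W × 5.40 h = 1,490 Wh = 1.49 kWh
Total energy = 5.69 + 39.3 + 1.49 = 46.48 kWh
Cost = 46.48 kWh × £0.340 = £15.80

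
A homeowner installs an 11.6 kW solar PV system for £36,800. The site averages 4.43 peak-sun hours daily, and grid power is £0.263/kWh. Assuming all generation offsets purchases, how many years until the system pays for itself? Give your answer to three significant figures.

Daily generation = 11.6 kW × 4.43 h = 51.39 kWh
Annual generation = 51.39 × 365 = 18757 kWh
Annual savings = 18757 × £0.263 = £4,932.99
Payback = £36,800 / £4,932.99 = 7.46 years

7.46 years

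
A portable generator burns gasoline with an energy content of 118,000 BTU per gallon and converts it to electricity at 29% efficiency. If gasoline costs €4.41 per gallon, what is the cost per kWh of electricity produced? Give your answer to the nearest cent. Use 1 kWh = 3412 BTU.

Electrical output per gallon = 118,000 BTU × 0.29 / 3412 BTU/kWh = 10.03 kWh
Cost per kWh = €4.41 / 10.03 kWh = €0.440

€0.44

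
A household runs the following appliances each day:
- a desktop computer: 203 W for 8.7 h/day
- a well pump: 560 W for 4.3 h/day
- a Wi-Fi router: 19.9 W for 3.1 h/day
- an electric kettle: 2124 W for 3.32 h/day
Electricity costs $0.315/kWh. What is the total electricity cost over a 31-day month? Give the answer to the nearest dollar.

desktop computer: 203 W × 8.7 h × 31 d = 54,749 Wh = 54.75 kWh
well pump: 560 W × 4.3 h × 31 d = 74,648 Wh = 74.65 kWh
Wi-Fi router: 19.9 W × 3.1 h × 31 d = 1,912 Wh = 1.912 kWh
electric kettle: 2124 W × 3.32 h × 31 d = 218,602 Wh = 218.6 kWh
Total energy = 54.75 + 74.65 + 1.912 + 218.6 = 349.9 kWh
Cost = 349.9 kWh × $0.315 = $110.22 ≈ $110

$110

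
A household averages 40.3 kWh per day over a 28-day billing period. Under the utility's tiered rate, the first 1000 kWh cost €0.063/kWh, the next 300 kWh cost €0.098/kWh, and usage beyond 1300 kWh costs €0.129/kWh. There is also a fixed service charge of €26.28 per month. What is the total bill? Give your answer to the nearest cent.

Usage = 40.3 kWh/day × 28 days = 1128.4 kWh
First 1000 kWh × €0.063 = €63.00
Next 128.4 kWh × €0.098 = €12.58
Remaining tier: 0 kWh (not reached)
Energy charge = €75.58; + service €26.28 = €101.86

€101.86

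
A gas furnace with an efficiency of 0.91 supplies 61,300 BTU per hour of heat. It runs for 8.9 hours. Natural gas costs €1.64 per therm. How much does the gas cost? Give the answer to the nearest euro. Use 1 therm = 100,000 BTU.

Heat delivered = 61,300 BTU/h × 8.9 h = 545,570 BTU
Gas input = 545,570 / 0.91 = 599,527 BTU
= 599,527 / 100,000 = 5.995 therm
Cost = 5.995 × €1.64/therm = €9.83 ≈ €10

€10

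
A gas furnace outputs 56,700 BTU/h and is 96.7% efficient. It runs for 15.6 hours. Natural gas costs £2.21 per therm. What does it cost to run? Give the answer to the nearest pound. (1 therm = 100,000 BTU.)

£20

Heat delivered = 56,700 BTU/h × 15.6 h = 884,520 BTU
Gas input = 884,520 / 0.967 = 914,705 BTU
= 914,705 / 100,000 = 9.147 therm
Cost = 9.147 × £2.21/therm = £20.21 ≈ £20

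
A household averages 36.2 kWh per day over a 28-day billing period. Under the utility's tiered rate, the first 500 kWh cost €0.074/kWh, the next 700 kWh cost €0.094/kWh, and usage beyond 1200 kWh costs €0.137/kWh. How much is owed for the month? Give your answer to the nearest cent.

€85.28

Usage = 36.2 kWh/day × 28 days = 1013.6 kWh
First 500 kWh × €0.074 = €37.00
Next 513.6 kWh × €0.094 = €48.28
Remaining tier: 0 kWh (not reached)
Total = €85.28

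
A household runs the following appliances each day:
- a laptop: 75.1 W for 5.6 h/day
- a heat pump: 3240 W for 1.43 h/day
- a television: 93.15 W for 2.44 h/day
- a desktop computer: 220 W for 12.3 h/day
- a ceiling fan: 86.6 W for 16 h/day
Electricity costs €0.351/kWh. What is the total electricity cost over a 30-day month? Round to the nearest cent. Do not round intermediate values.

laptop: 75.1 W × 5.6 h × 30 d = 12,617 Wh = 12.62 kWh
heat pump: 3240 W × 1.43 h × 30 d = 138,996 Wh = 139 kWh
television: 93.15 W × 2.44 h × 30 d = 6,819 Wh = 6.819 kWh
desktop computer: 220 W × 12.3 h × 30 d = 81,180 Wh = 81.18 kWh
ceiling fan: 86.6 W × 16 h × 30 d = 41,568 Wh = 41.57 kWh
Total energy = 12.62 + 139 + 6.819 + 81.18 + 41.57 = 281.2 kWh
Cost = 281.2 kWh × €0.351 = €98.69

€98.69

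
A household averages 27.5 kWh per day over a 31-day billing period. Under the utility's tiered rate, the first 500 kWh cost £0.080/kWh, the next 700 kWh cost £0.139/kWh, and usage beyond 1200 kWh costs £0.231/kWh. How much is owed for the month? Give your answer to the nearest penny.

£89.00

Usage = 27.5 kWh/day × 31 days = 852.5 kWh
First 500 kWh × £0.080 = £40.00
Next 352.5 kWh × £0.139 = £49.00
Remaining tier: 0 kWh (not reached)
Total = £89.00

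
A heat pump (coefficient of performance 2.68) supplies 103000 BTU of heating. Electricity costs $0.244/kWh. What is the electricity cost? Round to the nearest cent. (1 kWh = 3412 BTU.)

Heat delivered = 103,000 BTU / 3412 = 30.19 kWh
Electrical input = 30.19 kWh / 2.68 = 11.26 kWh
Cost = 11.26 × $0.244/kWh = $2.75

$2.75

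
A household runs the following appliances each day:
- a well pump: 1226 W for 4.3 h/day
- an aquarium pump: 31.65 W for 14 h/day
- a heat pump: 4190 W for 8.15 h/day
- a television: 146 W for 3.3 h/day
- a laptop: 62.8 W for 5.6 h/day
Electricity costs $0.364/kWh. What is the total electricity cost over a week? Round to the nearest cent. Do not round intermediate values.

$103.70

well pump: 1226 W × 4.3 h × 7 d = 36,903 Wh = 36.9 kWh
aquarium pump: 31.65 W × 14 h × 7 d = 3,102 Wh = 3.102 kWh
heat pump: 4190 W × 8.15 h × 7 d = 239,040 Wh = 239 kWh
television: 146 W × 3.3 h × 7 d = 3,373 Wh = 3.373 kWh
laptop: 62.8 W × 5.6 h × 7 d = 2,462 Wh = 2.462 kWh
Total energy = 36.9 + 3.102 + 239 + 3.373 + 2.462 = 284.9 kWh
Cost = 284.9 kWh × $0.364 = $103.70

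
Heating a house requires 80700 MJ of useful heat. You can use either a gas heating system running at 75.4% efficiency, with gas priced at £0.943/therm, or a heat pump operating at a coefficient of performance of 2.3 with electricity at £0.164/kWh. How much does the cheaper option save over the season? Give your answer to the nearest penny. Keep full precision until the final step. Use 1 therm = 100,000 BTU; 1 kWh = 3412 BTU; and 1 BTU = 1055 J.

Heat load = 80700 MJ = 80,700,000,000 J / 1055 = 76,492,891 BTU
Gas: input = 76,492,891 / 0.754 = 101,449,458 BTU = 1,014 therm → 1,014 × £0.943 = £956.67
Heat pump: 76,492,891 BTU / 3412 = 22,420 kWh heat; / 2.3 = 9,747 kWh in → × £0.164 = £1,598.56
Difference = |£956.67 − £1,598.56| = £641.89

£641.89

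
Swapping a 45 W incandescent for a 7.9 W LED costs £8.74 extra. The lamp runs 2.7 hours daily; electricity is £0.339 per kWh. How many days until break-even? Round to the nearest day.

Power saved = 45 − 7.9 = 37.1 W
Daily energy saved = 37.1 W × 2.7 h = 100.2 Wh = 0.10017 kWh
Daily savings = 0.10017 × £0.339 = £0.0340
Payback = £8.74 / £0.0340 per day = 257.4 days

257 days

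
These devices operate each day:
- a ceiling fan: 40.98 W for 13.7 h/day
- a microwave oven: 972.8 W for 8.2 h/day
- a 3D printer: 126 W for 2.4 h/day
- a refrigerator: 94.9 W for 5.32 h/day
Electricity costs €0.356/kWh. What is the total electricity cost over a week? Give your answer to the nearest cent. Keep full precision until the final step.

ceiling fan: 40.98 W × 13.7 h × 7 d = 3,930 Wh = 3.93 kWh
microwave oven: 972.8 W × 8.2 h × 7 d = 55,839 Wh = 55.84 kWh
3D printer: 126 W × 2.4 h × 7 d = 2,117 Wh = 2.117 kWh
refrigerator: 94.9 W × 5.32 h × 7 d = 3,534 Wh = 3.534 kWh
Total energy = 3.93 + 55.84 + 2.117 + 3.534 = 65.42 kWh
Cost = 65.42 kWh × €0.356 = €23.29

€23.29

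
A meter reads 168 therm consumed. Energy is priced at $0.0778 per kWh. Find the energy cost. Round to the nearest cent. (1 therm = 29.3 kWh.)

168 therm × (29.3 kWh/therm) = 4,922 kWh
Cost = 4,922 kWh × $0.0778/kWh = $382.96

$382.96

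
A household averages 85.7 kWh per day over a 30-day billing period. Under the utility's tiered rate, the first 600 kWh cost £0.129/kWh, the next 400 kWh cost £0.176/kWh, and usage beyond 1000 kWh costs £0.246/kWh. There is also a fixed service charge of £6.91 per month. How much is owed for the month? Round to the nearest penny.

£541.18

Usage = 85.7 kWh/day × 30 days = 2571 kWh
First 600 kWh × £0.129 = £77.40
Next 400 kWh × £0.176 = £70.40
Remaining 1571 kWh × £0.246 = £386.47
Energy charge = £534.27; + service £6.91 = £541.18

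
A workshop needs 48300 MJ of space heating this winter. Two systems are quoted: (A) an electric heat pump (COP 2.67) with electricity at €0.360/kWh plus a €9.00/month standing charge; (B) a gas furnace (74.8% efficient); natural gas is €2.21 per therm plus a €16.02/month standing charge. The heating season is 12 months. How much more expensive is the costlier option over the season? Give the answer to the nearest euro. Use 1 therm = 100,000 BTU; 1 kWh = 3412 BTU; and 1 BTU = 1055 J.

€372

Heat load = 48300 MJ = 48,300,000,000 J / 1055 = 45,781,991 BTU
Gas: input = 45,781,991 / 0.748 = 61,205,870 BTU = 612.1 therm → 612.1 × €2.21 = €1,352.65; + 12 × €16.02 standing = €1,544.89
Heat pump: 45,781,991 BTU / 3412 = 13,420 kWh heat; / 2.67 = 5,025 kWh in → × €0.360 = €1,809.16; + 12 × €9.00 standing = €1,917.16
Difference = |€1,544.89 − €1,917.16| = €372.27 ≈ €372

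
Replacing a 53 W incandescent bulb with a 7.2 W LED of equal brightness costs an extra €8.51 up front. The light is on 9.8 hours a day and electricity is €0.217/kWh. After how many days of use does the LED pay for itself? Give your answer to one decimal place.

87.4 days

Power saved = 53 − 7.2 = 45.8 W
Daily energy saved = 45.8 W × 9.8 h = 448.8 Wh = 0.44884 kWh
Daily savings = 0.44884 × €0.217 = €0.0974
Payback = €8.51 / €0.0974 per day = 87.37 days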